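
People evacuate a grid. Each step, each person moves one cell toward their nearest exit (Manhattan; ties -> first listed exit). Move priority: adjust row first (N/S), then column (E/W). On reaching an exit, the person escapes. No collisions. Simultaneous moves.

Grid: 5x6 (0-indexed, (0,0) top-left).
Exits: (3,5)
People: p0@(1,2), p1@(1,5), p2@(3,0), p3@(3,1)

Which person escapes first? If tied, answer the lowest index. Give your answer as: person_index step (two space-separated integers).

Answer: 1 2

Derivation:
Step 1: p0:(1,2)->(2,2) | p1:(1,5)->(2,5) | p2:(3,0)->(3,1) | p3:(3,1)->(3,2)
Step 2: p0:(2,2)->(3,2) | p1:(2,5)->(3,5)->EXIT | p2:(3,1)->(3,2) | p3:(3,2)->(3,3)
Step 3: p0:(3,2)->(3,3) | p1:escaped | p2:(3,2)->(3,3) | p3:(3,3)->(3,4)
Step 4: p0:(3,3)->(3,4) | p1:escaped | p2:(3,3)->(3,4) | p3:(3,4)->(3,5)->EXIT
Step 5: p0:(3,4)->(3,5)->EXIT | p1:escaped | p2:(3,4)->(3,5)->EXIT | p3:escaped
Exit steps: [5, 2, 5, 4]
First to escape: p1 at step 2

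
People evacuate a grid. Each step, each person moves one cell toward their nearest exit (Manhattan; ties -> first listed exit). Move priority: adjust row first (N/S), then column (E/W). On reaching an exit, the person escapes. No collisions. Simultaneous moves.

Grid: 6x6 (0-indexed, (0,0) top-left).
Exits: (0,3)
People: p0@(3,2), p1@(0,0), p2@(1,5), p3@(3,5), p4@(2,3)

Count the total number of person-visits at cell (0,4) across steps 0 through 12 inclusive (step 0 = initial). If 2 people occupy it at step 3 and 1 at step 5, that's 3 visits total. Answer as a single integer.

Answer: 2

Derivation:
Step 0: p0@(3,2) p1@(0,0) p2@(1,5) p3@(3,5) p4@(2,3) -> at (0,4): 0 [-], cum=0
Step 1: p0@(2,2) p1@(0,1) p2@(0,5) p3@(2,5) p4@(1,3) -> at (0,4): 0 [-], cum=0
Step 2: p0@(1,2) p1@(0,2) p2@(0,4) p3@(1,5) p4@ESC -> at (0,4): 1 [p2], cum=1
Step 3: p0@(0,2) p1@ESC p2@ESC p3@(0,5) p4@ESC -> at (0,4): 0 [-], cum=1
Step 4: p0@ESC p1@ESC p2@ESC p3@(0,4) p4@ESC -> at (0,4): 1 [p3], cum=2
Step 5: p0@ESC p1@ESC p2@ESC p3@ESC p4@ESC -> at (0,4): 0 [-], cum=2
Total visits = 2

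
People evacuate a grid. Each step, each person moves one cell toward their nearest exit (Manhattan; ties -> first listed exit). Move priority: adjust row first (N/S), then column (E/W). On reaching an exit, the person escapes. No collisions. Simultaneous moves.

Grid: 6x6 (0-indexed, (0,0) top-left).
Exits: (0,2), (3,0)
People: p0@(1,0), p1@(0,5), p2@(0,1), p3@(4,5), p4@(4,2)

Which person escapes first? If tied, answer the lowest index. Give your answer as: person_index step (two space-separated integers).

Answer: 2 1

Derivation:
Step 1: p0:(1,0)->(2,0) | p1:(0,5)->(0,4) | p2:(0,1)->(0,2)->EXIT | p3:(4,5)->(3,5) | p4:(4,2)->(3,2)
Step 2: p0:(2,0)->(3,0)->EXIT | p1:(0,4)->(0,3) | p2:escaped | p3:(3,5)->(3,4) | p4:(3,2)->(3,1)
Step 3: p0:escaped | p1:(0,3)->(0,2)->EXIT | p2:escaped | p3:(3,4)->(3,3) | p4:(3,1)->(3,0)->EXIT
Step 4: p0:escaped | p1:escaped | p2:escaped | p3:(3,3)->(3,2) | p4:escaped
Step 5: p0:escaped | p1:escaped | p2:escaped | p3:(3,2)->(3,1) | p4:escaped
Step 6: p0:escaped | p1:escaped | p2:escaped | p3:(3,1)->(3,0)->EXIT | p4:escaped
Exit steps: [2, 3, 1, 6, 3]
First to escape: p2 at step 1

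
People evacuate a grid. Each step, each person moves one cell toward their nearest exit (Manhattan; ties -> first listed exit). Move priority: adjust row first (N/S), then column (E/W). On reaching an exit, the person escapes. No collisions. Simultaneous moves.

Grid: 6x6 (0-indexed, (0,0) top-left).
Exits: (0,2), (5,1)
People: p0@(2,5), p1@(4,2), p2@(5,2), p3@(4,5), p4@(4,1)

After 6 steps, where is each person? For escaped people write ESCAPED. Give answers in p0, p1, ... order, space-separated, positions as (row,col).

Step 1: p0:(2,5)->(1,5) | p1:(4,2)->(5,2) | p2:(5,2)->(5,1)->EXIT | p3:(4,5)->(5,5) | p4:(4,1)->(5,1)->EXIT
Step 2: p0:(1,5)->(0,5) | p1:(5,2)->(5,1)->EXIT | p2:escaped | p3:(5,5)->(5,4) | p4:escaped
Step 3: p0:(0,5)->(0,4) | p1:escaped | p2:escaped | p3:(5,4)->(5,3) | p4:escaped
Step 4: p0:(0,4)->(0,3) | p1:escaped | p2:escaped | p3:(5,3)->(5,2) | p4:escaped
Step 5: p0:(0,3)->(0,2)->EXIT | p1:escaped | p2:escaped | p3:(5,2)->(5,1)->EXIT | p4:escaped

ESCAPED ESCAPED ESCAPED ESCAPED ESCAPED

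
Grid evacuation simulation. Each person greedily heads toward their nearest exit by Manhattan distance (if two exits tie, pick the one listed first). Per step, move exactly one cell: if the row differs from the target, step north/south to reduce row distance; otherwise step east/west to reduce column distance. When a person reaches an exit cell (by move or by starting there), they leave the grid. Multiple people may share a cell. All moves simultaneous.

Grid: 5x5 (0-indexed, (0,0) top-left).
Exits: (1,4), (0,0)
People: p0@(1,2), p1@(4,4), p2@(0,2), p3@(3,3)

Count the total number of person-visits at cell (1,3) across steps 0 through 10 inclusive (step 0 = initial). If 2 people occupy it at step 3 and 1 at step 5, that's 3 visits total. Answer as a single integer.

Step 0: p0@(1,2) p1@(4,4) p2@(0,2) p3@(3,3) -> at (1,3): 0 [-], cum=0
Step 1: p0@(1,3) p1@(3,4) p2@(0,1) p3@(2,3) -> at (1,3): 1 [p0], cum=1
Step 2: p0@ESC p1@(2,4) p2@ESC p3@(1,3) -> at (1,3): 1 [p3], cum=2
Step 3: p0@ESC p1@ESC p2@ESC p3@ESC -> at (1,3): 0 [-], cum=2
Total visits = 2

Answer: 2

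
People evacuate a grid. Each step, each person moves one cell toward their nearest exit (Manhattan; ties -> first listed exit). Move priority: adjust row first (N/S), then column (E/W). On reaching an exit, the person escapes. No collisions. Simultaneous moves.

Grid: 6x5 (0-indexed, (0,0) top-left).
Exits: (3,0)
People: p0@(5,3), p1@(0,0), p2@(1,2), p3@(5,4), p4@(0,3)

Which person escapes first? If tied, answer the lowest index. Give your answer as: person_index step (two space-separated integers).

Step 1: p0:(5,3)->(4,3) | p1:(0,0)->(1,0) | p2:(1,2)->(2,2) | p3:(5,4)->(4,4) | p4:(0,3)->(1,3)
Step 2: p0:(4,3)->(3,3) | p1:(1,0)->(2,0) | p2:(2,2)->(3,2) | p3:(4,4)->(3,4) | p4:(1,3)->(2,3)
Step 3: p0:(3,3)->(3,2) | p1:(2,0)->(3,0)->EXIT | p2:(3,2)->(3,1) | p3:(3,4)->(3,3) | p4:(2,3)->(3,3)
Step 4: p0:(3,2)->(3,1) | p1:escaped | p2:(3,1)->(3,0)->EXIT | p3:(3,3)->(3,2) | p4:(3,3)->(3,2)
Step 5: p0:(3,1)->(3,0)->EXIT | p1:escaped | p2:escaped | p3:(3,2)->(3,1) | p4:(3,2)->(3,1)
Step 6: p0:escaped | p1:escaped | p2:escaped | p3:(3,1)->(3,0)->EXIT | p4:(3,1)->(3,0)->EXIT
Exit steps: [5, 3, 4, 6, 6]
First to escape: p1 at step 3

Answer: 1 3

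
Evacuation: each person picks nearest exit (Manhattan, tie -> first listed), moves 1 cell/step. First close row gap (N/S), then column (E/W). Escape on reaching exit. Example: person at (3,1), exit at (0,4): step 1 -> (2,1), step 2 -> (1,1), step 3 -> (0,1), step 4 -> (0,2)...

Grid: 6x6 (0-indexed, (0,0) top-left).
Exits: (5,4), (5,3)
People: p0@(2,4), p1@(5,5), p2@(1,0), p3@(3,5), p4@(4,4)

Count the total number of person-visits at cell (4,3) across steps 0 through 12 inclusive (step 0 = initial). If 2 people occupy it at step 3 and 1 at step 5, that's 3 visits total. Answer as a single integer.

Answer: 0

Derivation:
Step 0: p0@(2,4) p1@(5,5) p2@(1,0) p3@(3,5) p4@(4,4) -> at (4,3): 0 [-], cum=0
Step 1: p0@(3,4) p1@ESC p2@(2,0) p3@(4,5) p4@ESC -> at (4,3): 0 [-], cum=0
Step 2: p0@(4,4) p1@ESC p2@(3,0) p3@(5,5) p4@ESC -> at (4,3): 0 [-], cum=0
Step 3: p0@ESC p1@ESC p2@(4,0) p3@ESC p4@ESC -> at (4,3): 0 [-], cum=0
Step 4: p0@ESC p1@ESC p2@(5,0) p3@ESC p4@ESC -> at (4,3): 0 [-], cum=0
Step 5: p0@ESC p1@ESC p2@(5,1) p3@ESC p4@ESC -> at (4,3): 0 [-], cum=0
Step 6: p0@ESC p1@ESC p2@(5,2) p3@ESC p4@ESC -> at (4,3): 0 [-], cum=0
Step 7: p0@ESC p1@ESC p2@ESC p3@ESC p4@ESC -> at (4,3): 0 [-], cum=0
Total visits = 0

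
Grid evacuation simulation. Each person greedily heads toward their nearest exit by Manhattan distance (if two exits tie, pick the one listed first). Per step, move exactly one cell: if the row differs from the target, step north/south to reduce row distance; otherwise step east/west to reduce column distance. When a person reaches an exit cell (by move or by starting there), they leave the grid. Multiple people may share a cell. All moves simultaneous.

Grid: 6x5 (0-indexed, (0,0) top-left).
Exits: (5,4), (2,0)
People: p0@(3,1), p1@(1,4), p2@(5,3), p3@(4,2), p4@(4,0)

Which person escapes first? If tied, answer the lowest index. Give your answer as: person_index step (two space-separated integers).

Answer: 2 1

Derivation:
Step 1: p0:(3,1)->(2,1) | p1:(1,4)->(2,4) | p2:(5,3)->(5,4)->EXIT | p3:(4,2)->(5,2) | p4:(4,0)->(3,0)
Step 2: p0:(2,1)->(2,0)->EXIT | p1:(2,4)->(3,4) | p2:escaped | p3:(5,2)->(5,3) | p4:(3,0)->(2,0)->EXIT
Step 3: p0:escaped | p1:(3,4)->(4,4) | p2:escaped | p3:(5,3)->(5,4)->EXIT | p4:escaped
Step 4: p0:escaped | p1:(4,4)->(5,4)->EXIT | p2:escaped | p3:escaped | p4:escaped
Exit steps: [2, 4, 1, 3, 2]
First to escape: p2 at step 1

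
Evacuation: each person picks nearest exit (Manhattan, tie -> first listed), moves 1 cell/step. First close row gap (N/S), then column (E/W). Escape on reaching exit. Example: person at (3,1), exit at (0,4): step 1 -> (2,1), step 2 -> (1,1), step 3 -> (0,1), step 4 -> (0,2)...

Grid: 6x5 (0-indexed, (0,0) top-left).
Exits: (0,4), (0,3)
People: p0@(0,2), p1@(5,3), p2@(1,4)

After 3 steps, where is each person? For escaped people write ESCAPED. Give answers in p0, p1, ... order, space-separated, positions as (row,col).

Step 1: p0:(0,2)->(0,3)->EXIT | p1:(5,3)->(4,3) | p2:(1,4)->(0,4)->EXIT
Step 2: p0:escaped | p1:(4,3)->(3,3) | p2:escaped
Step 3: p0:escaped | p1:(3,3)->(2,3) | p2:escaped

ESCAPED (2,3) ESCAPED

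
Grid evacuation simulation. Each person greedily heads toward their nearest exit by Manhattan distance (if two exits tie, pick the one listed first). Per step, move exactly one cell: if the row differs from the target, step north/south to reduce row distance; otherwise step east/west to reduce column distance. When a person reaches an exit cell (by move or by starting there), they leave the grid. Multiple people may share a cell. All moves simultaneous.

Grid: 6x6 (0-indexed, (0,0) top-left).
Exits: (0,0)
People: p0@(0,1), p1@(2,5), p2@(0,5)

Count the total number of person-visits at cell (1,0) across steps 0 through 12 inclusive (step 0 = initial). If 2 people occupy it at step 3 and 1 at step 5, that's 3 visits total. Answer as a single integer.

Answer: 0

Derivation:
Step 0: p0@(0,1) p1@(2,5) p2@(0,5) -> at (1,0): 0 [-], cum=0
Step 1: p0@ESC p1@(1,5) p2@(0,4) -> at (1,0): 0 [-], cum=0
Step 2: p0@ESC p1@(0,5) p2@(0,3) -> at (1,0): 0 [-], cum=0
Step 3: p0@ESC p1@(0,4) p2@(0,2) -> at (1,0): 0 [-], cum=0
Step 4: p0@ESC p1@(0,3) p2@(0,1) -> at (1,0): 0 [-], cum=0
Step 5: p0@ESC p1@(0,2) p2@ESC -> at (1,0): 0 [-], cum=0
Step 6: p0@ESC p1@(0,1) p2@ESC -> at (1,0): 0 [-], cum=0
Step 7: p0@ESC p1@ESC p2@ESC -> at (1,0): 0 [-], cum=0
Total visits = 0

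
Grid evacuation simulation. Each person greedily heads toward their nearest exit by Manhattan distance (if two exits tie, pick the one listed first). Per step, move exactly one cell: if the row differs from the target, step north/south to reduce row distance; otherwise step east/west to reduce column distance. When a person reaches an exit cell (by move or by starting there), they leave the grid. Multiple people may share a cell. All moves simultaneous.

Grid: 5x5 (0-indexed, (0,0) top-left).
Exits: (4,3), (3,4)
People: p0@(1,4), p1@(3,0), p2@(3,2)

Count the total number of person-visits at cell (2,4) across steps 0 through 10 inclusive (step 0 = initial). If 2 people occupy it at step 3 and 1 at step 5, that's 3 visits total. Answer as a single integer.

Step 0: p0@(1,4) p1@(3,0) p2@(3,2) -> at (2,4): 0 [-], cum=0
Step 1: p0@(2,4) p1@(4,0) p2@(4,2) -> at (2,4): 1 [p0], cum=1
Step 2: p0@ESC p1@(4,1) p2@ESC -> at (2,4): 0 [-], cum=1
Step 3: p0@ESC p1@(4,2) p2@ESC -> at (2,4): 0 [-], cum=1
Step 4: p0@ESC p1@ESC p2@ESC -> at (2,4): 0 [-], cum=1
Total visits = 1

Answer: 1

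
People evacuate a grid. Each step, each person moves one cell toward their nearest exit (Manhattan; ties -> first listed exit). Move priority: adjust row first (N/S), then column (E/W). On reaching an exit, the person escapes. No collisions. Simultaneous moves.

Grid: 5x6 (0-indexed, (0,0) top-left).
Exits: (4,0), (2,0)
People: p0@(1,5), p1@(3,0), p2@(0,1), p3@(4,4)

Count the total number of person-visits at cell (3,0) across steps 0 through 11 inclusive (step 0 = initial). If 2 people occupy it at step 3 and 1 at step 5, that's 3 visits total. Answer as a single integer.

Answer: 1

Derivation:
Step 0: p0@(1,5) p1@(3,0) p2@(0,1) p3@(4,4) -> at (3,0): 1 [p1], cum=1
Step 1: p0@(2,5) p1@ESC p2@(1,1) p3@(4,3) -> at (3,0): 0 [-], cum=1
Step 2: p0@(2,4) p1@ESC p2@(2,1) p3@(4,2) -> at (3,0): 0 [-], cum=1
Step 3: p0@(2,3) p1@ESC p2@ESC p3@(4,1) -> at (3,0): 0 [-], cum=1
Step 4: p0@(2,2) p1@ESC p2@ESC p3@ESC -> at (3,0): 0 [-], cum=1
Step 5: p0@(2,1) p1@ESC p2@ESC p3@ESC -> at (3,0): 0 [-], cum=1
Step 6: p0@ESC p1@ESC p2@ESC p3@ESC -> at (3,0): 0 [-], cum=1
Total visits = 1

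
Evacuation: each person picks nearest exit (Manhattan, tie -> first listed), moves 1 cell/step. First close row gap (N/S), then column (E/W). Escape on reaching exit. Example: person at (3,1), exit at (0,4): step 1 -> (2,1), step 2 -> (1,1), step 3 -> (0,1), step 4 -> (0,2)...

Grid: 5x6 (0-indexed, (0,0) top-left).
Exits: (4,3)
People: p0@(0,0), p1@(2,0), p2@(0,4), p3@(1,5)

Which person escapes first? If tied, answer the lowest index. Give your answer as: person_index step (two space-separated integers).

Step 1: p0:(0,0)->(1,0) | p1:(2,0)->(3,0) | p2:(0,4)->(1,4) | p3:(1,5)->(2,5)
Step 2: p0:(1,0)->(2,0) | p1:(3,0)->(4,0) | p2:(1,4)->(2,4) | p3:(2,5)->(3,5)
Step 3: p0:(2,0)->(3,0) | p1:(4,0)->(4,1) | p2:(2,4)->(3,4) | p3:(3,5)->(4,5)
Step 4: p0:(3,0)->(4,0) | p1:(4,1)->(4,2) | p2:(3,4)->(4,4) | p3:(4,5)->(4,4)
Step 5: p0:(4,0)->(4,1) | p1:(4,2)->(4,3)->EXIT | p2:(4,4)->(4,3)->EXIT | p3:(4,4)->(4,3)->EXIT
Step 6: p0:(4,1)->(4,2) | p1:escaped | p2:escaped | p3:escaped
Step 7: p0:(4,2)->(4,3)->EXIT | p1:escaped | p2:escaped | p3:escaped
Exit steps: [7, 5, 5, 5]
First to escape: p1 at step 5

Answer: 1 5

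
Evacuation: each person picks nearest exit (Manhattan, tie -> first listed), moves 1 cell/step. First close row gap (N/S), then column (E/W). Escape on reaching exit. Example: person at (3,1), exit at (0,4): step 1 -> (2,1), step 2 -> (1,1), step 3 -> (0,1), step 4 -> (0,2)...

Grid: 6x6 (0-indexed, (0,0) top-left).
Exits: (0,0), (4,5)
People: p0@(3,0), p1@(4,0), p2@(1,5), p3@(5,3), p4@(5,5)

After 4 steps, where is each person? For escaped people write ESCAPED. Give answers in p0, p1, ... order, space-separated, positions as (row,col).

Step 1: p0:(3,0)->(2,0) | p1:(4,0)->(3,0) | p2:(1,5)->(2,5) | p3:(5,3)->(4,3) | p4:(5,5)->(4,5)->EXIT
Step 2: p0:(2,0)->(1,0) | p1:(3,0)->(2,0) | p2:(2,5)->(3,5) | p3:(4,3)->(4,4) | p4:escaped
Step 3: p0:(1,0)->(0,0)->EXIT | p1:(2,0)->(1,0) | p2:(3,5)->(4,5)->EXIT | p3:(4,4)->(4,5)->EXIT | p4:escaped
Step 4: p0:escaped | p1:(1,0)->(0,0)->EXIT | p2:escaped | p3:escaped | p4:escaped

ESCAPED ESCAPED ESCAPED ESCAPED ESCAPED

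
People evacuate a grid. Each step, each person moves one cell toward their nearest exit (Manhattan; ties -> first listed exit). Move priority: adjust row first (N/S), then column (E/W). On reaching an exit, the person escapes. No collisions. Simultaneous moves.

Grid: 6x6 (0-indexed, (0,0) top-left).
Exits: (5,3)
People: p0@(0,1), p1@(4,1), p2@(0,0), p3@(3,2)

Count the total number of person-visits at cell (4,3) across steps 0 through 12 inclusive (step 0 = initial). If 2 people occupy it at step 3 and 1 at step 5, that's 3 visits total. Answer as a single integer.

Answer: 0

Derivation:
Step 0: p0@(0,1) p1@(4,1) p2@(0,0) p3@(3,2) -> at (4,3): 0 [-], cum=0
Step 1: p0@(1,1) p1@(5,1) p2@(1,0) p3@(4,2) -> at (4,3): 0 [-], cum=0
Step 2: p0@(2,1) p1@(5,2) p2@(2,0) p3@(5,2) -> at (4,3): 0 [-], cum=0
Step 3: p0@(3,1) p1@ESC p2@(3,0) p3@ESC -> at (4,3): 0 [-], cum=0
Step 4: p0@(4,1) p1@ESC p2@(4,0) p3@ESC -> at (4,3): 0 [-], cum=0
Step 5: p0@(5,1) p1@ESC p2@(5,0) p3@ESC -> at (4,3): 0 [-], cum=0
Step 6: p0@(5,2) p1@ESC p2@(5,1) p3@ESC -> at (4,3): 0 [-], cum=0
Step 7: p0@ESC p1@ESC p2@(5,2) p3@ESC -> at (4,3): 0 [-], cum=0
Step 8: p0@ESC p1@ESC p2@ESC p3@ESC -> at (4,3): 0 [-], cum=0
Total visits = 0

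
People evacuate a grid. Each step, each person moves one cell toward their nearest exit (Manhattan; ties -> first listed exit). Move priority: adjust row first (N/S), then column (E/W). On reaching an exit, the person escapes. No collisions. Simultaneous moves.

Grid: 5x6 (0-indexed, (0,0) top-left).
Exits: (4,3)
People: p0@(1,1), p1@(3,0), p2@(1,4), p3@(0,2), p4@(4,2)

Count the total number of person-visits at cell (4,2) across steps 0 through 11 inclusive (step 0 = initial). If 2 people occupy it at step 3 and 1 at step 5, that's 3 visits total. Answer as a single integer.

Answer: 4

Derivation:
Step 0: p0@(1,1) p1@(3,0) p2@(1,4) p3@(0,2) p4@(4,2) -> at (4,2): 1 [p4], cum=1
Step 1: p0@(2,1) p1@(4,0) p2@(2,4) p3@(1,2) p4@ESC -> at (4,2): 0 [-], cum=1
Step 2: p0@(3,1) p1@(4,1) p2@(3,4) p3@(2,2) p4@ESC -> at (4,2): 0 [-], cum=1
Step 3: p0@(4,1) p1@(4,2) p2@(4,4) p3@(3,2) p4@ESC -> at (4,2): 1 [p1], cum=2
Step 4: p0@(4,2) p1@ESC p2@ESC p3@(4,2) p4@ESC -> at (4,2): 2 [p0,p3], cum=4
Step 5: p0@ESC p1@ESC p2@ESC p3@ESC p4@ESC -> at (4,2): 0 [-], cum=4
Total visits = 4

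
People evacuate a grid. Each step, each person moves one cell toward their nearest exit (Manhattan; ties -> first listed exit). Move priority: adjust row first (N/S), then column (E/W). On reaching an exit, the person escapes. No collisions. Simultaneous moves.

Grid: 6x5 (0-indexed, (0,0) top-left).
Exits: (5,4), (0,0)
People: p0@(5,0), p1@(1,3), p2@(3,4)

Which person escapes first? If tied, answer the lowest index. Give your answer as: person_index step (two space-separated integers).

Answer: 2 2

Derivation:
Step 1: p0:(5,0)->(5,1) | p1:(1,3)->(0,3) | p2:(3,4)->(4,4)
Step 2: p0:(5,1)->(5,2) | p1:(0,3)->(0,2) | p2:(4,4)->(5,4)->EXIT
Step 3: p0:(5,2)->(5,3) | p1:(0,2)->(0,1) | p2:escaped
Step 4: p0:(5,3)->(5,4)->EXIT | p1:(0,1)->(0,0)->EXIT | p2:escaped
Exit steps: [4, 4, 2]
First to escape: p2 at step 2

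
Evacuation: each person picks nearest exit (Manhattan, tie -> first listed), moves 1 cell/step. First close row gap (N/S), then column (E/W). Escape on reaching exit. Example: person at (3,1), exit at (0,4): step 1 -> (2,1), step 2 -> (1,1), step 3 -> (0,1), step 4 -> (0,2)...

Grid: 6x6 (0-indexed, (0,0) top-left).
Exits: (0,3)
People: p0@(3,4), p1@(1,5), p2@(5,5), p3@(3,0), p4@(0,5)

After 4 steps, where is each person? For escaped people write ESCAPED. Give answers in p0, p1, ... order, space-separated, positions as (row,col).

Step 1: p0:(3,4)->(2,4) | p1:(1,5)->(0,5) | p2:(5,5)->(4,5) | p3:(3,0)->(2,0) | p4:(0,5)->(0,4)
Step 2: p0:(2,4)->(1,4) | p1:(0,5)->(0,4) | p2:(4,5)->(3,5) | p3:(2,0)->(1,0) | p4:(0,4)->(0,3)->EXIT
Step 3: p0:(1,4)->(0,4) | p1:(0,4)->(0,3)->EXIT | p2:(3,5)->(2,5) | p3:(1,0)->(0,0) | p4:escaped
Step 4: p0:(0,4)->(0,3)->EXIT | p1:escaped | p2:(2,5)->(1,5) | p3:(0,0)->(0,1) | p4:escaped

ESCAPED ESCAPED (1,5) (0,1) ESCAPED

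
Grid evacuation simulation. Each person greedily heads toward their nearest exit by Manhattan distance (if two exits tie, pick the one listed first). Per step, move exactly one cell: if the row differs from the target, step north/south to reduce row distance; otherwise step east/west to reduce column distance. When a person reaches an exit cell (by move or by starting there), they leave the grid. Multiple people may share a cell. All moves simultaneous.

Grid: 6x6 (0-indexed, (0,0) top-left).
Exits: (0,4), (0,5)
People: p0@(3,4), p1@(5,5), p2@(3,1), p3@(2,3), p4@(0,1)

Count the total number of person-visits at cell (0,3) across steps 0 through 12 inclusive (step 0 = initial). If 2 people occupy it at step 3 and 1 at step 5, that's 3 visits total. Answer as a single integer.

Answer: 3

Derivation:
Step 0: p0@(3,4) p1@(5,5) p2@(3,1) p3@(2,3) p4@(0,1) -> at (0,3): 0 [-], cum=0
Step 1: p0@(2,4) p1@(4,5) p2@(2,1) p3@(1,3) p4@(0,2) -> at (0,3): 0 [-], cum=0
Step 2: p0@(1,4) p1@(3,5) p2@(1,1) p3@(0,3) p4@(0,3) -> at (0,3): 2 [p3,p4], cum=2
Step 3: p0@ESC p1@(2,5) p2@(0,1) p3@ESC p4@ESC -> at (0,3): 0 [-], cum=2
Step 4: p0@ESC p1@(1,5) p2@(0,2) p3@ESC p4@ESC -> at (0,3): 0 [-], cum=2
Step 5: p0@ESC p1@ESC p2@(0,3) p3@ESC p4@ESC -> at (0,3): 1 [p2], cum=3
Step 6: p0@ESC p1@ESC p2@ESC p3@ESC p4@ESC -> at (0,3): 0 [-], cum=3
Total visits = 3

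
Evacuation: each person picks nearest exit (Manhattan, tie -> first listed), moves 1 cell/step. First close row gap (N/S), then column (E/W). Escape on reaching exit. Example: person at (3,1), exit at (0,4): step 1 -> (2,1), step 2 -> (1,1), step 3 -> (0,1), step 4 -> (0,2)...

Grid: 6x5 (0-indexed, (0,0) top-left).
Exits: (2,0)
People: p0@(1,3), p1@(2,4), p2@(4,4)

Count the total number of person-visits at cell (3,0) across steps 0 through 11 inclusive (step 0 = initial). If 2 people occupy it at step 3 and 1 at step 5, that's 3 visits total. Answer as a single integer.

Step 0: p0@(1,3) p1@(2,4) p2@(4,4) -> at (3,0): 0 [-], cum=0
Step 1: p0@(2,3) p1@(2,3) p2@(3,4) -> at (3,0): 0 [-], cum=0
Step 2: p0@(2,2) p1@(2,2) p2@(2,4) -> at (3,0): 0 [-], cum=0
Step 3: p0@(2,1) p1@(2,1) p2@(2,3) -> at (3,0): 0 [-], cum=0
Step 4: p0@ESC p1@ESC p2@(2,2) -> at (3,0): 0 [-], cum=0
Step 5: p0@ESC p1@ESC p2@(2,1) -> at (3,0): 0 [-], cum=0
Step 6: p0@ESC p1@ESC p2@ESC -> at (3,0): 0 [-], cum=0
Total visits = 0

Answer: 0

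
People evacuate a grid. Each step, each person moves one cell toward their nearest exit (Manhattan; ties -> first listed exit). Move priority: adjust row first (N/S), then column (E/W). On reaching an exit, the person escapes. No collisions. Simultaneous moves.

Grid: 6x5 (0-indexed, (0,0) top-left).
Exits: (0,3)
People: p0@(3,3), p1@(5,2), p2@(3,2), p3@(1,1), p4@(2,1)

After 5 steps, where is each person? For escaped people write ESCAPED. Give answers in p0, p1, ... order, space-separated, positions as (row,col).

Step 1: p0:(3,3)->(2,3) | p1:(5,2)->(4,2) | p2:(3,2)->(2,2) | p3:(1,1)->(0,1) | p4:(2,1)->(1,1)
Step 2: p0:(2,3)->(1,3) | p1:(4,2)->(3,2) | p2:(2,2)->(1,2) | p3:(0,1)->(0,2) | p4:(1,1)->(0,1)
Step 3: p0:(1,3)->(0,3)->EXIT | p1:(3,2)->(2,2) | p2:(1,2)->(0,2) | p3:(0,2)->(0,3)->EXIT | p4:(0,1)->(0,2)
Step 4: p0:escaped | p1:(2,2)->(1,2) | p2:(0,2)->(0,3)->EXIT | p3:escaped | p4:(0,2)->(0,3)->EXIT
Step 5: p0:escaped | p1:(1,2)->(0,2) | p2:escaped | p3:escaped | p4:escaped

ESCAPED (0,2) ESCAPED ESCAPED ESCAPED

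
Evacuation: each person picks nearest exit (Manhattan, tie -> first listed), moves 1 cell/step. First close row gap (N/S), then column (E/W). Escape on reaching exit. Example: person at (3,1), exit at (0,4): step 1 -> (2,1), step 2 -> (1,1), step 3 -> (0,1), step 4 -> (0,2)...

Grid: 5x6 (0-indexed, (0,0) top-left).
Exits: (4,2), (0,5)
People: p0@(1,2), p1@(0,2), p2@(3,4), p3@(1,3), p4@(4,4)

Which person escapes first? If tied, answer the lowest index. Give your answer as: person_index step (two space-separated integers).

Step 1: p0:(1,2)->(2,2) | p1:(0,2)->(0,3) | p2:(3,4)->(4,4) | p3:(1,3)->(0,3) | p4:(4,4)->(4,3)
Step 2: p0:(2,2)->(3,2) | p1:(0,3)->(0,4) | p2:(4,4)->(4,3) | p3:(0,3)->(0,4) | p4:(4,3)->(4,2)->EXIT
Step 3: p0:(3,2)->(4,2)->EXIT | p1:(0,4)->(0,5)->EXIT | p2:(4,3)->(4,2)->EXIT | p3:(0,4)->(0,5)->EXIT | p4:escaped
Exit steps: [3, 3, 3, 3, 2]
First to escape: p4 at step 2

Answer: 4 2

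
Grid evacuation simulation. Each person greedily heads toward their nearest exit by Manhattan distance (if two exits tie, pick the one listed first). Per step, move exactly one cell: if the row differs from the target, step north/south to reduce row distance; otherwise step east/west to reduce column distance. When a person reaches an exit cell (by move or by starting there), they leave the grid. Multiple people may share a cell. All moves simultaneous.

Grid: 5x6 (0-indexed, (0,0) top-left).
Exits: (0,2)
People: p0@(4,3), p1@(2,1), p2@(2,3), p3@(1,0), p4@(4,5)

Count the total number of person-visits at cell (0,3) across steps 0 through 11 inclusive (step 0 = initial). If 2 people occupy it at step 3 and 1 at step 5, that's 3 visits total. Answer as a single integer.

Step 0: p0@(4,3) p1@(2,1) p2@(2,3) p3@(1,0) p4@(4,5) -> at (0,3): 0 [-], cum=0
Step 1: p0@(3,3) p1@(1,1) p2@(1,3) p3@(0,0) p4@(3,5) -> at (0,3): 0 [-], cum=0
Step 2: p0@(2,3) p1@(0,1) p2@(0,3) p3@(0,1) p4@(2,5) -> at (0,3): 1 [p2], cum=1
Step 3: p0@(1,3) p1@ESC p2@ESC p3@ESC p4@(1,5) -> at (0,3): 0 [-], cum=1
Step 4: p0@(0,3) p1@ESC p2@ESC p3@ESC p4@(0,5) -> at (0,3): 1 [p0], cum=2
Step 5: p0@ESC p1@ESC p2@ESC p3@ESC p4@(0,4) -> at (0,3): 0 [-], cum=2
Step 6: p0@ESC p1@ESC p2@ESC p3@ESC p4@(0,3) -> at (0,3): 1 [p4], cum=3
Step 7: p0@ESC p1@ESC p2@ESC p3@ESC p4@ESC -> at (0,3): 0 [-], cum=3
Total visits = 3

Answer: 3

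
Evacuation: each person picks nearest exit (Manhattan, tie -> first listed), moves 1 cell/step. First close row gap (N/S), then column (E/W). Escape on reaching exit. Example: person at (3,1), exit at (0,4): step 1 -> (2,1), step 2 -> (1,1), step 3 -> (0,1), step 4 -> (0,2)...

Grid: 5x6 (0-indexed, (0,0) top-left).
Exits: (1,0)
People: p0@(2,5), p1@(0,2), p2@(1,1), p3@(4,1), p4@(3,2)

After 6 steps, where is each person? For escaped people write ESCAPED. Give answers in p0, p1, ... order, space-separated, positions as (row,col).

Step 1: p0:(2,5)->(1,5) | p1:(0,2)->(1,2) | p2:(1,1)->(1,0)->EXIT | p3:(4,1)->(3,1) | p4:(3,2)->(2,2)
Step 2: p0:(1,5)->(1,4) | p1:(1,2)->(1,1) | p2:escaped | p3:(3,1)->(2,1) | p4:(2,2)->(1,2)
Step 3: p0:(1,4)->(1,3) | p1:(1,1)->(1,0)->EXIT | p2:escaped | p3:(2,1)->(1,1) | p4:(1,2)->(1,1)
Step 4: p0:(1,3)->(1,2) | p1:escaped | p2:escaped | p3:(1,1)->(1,0)->EXIT | p4:(1,1)->(1,0)->EXIT
Step 5: p0:(1,2)->(1,1) | p1:escaped | p2:escaped | p3:escaped | p4:escaped
Step 6: p0:(1,1)->(1,0)->EXIT | p1:escaped | p2:escaped | p3:escaped | p4:escaped

ESCAPED ESCAPED ESCAPED ESCAPED ESCAPED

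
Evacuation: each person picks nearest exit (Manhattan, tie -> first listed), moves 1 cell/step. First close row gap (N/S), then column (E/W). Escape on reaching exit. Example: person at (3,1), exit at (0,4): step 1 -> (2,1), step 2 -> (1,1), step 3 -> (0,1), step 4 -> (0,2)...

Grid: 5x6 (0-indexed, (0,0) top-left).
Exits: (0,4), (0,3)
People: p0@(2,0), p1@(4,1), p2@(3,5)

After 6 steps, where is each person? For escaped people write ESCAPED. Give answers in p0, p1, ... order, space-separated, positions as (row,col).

Step 1: p0:(2,0)->(1,0) | p1:(4,1)->(3,1) | p2:(3,5)->(2,5)
Step 2: p0:(1,0)->(0,0) | p1:(3,1)->(2,1) | p2:(2,5)->(1,5)
Step 3: p0:(0,0)->(0,1) | p1:(2,1)->(1,1) | p2:(1,5)->(0,5)
Step 4: p0:(0,1)->(0,2) | p1:(1,1)->(0,1) | p2:(0,5)->(0,4)->EXIT
Step 5: p0:(0,2)->(0,3)->EXIT | p1:(0,1)->(0,2) | p2:escaped
Step 6: p0:escaped | p1:(0,2)->(0,3)->EXIT | p2:escaped

ESCAPED ESCAPED ESCAPED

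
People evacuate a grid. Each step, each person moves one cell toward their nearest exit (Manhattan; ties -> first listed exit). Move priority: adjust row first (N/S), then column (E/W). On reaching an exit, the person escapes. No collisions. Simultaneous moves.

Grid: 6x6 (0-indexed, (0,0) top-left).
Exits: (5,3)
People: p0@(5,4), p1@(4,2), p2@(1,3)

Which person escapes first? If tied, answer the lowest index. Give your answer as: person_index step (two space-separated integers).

Answer: 0 1

Derivation:
Step 1: p0:(5,4)->(5,3)->EXIT | p1:(4,2)->(5,2) | p2:(1,3)->(2,3)
Step 2: p0:escaped | p1:(5,2)->(5,3)->EXIT | p2:(2,3)->(3,3)
Step 3: p0:escaped | p1:escaped | p2:(3,3)->(4,3)
Step 4: p0:escaped | p1:escaped | p2:(4,3)->(5,3)->EXIT
Exit steps: [1, 2, 4]
First to escape: p0 at step 1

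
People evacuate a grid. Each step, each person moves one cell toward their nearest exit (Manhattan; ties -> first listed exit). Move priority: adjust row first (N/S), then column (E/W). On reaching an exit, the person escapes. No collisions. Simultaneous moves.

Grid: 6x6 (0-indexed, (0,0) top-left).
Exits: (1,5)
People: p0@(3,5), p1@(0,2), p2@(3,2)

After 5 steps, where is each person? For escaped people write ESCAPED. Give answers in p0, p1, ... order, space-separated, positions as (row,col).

Step 1: p0:(3,5)->(2,5) | p1:(0,2)->(1,2) | p2:(3,2)->(2,2)
Step 2: p0:(2,5)->(1,5)->EXIT | p1:(1,2)->(1,3) | p2:(2,2)->(1,2)
Step 3: p0:escaped | p1:(1,3)->(1,4) | p2:(1,2)->(1,3)
Step 4: p0:escaped | p1:(1,4)->(1,5)->EXIT | p2:(1,3)->(1,4)
Step 5: p0:escaped | p1:escaped | p2:(1,4)->(1,5)->EXIT

ESCAPED ESCAPED ESCAPED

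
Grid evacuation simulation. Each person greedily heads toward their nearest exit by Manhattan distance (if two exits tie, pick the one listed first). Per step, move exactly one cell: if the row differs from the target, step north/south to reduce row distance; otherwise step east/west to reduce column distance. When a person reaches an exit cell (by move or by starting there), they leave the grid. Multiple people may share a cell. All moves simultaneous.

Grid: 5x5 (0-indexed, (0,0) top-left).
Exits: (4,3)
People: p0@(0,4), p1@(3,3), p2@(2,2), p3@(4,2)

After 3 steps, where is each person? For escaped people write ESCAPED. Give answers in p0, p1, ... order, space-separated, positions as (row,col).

Step 1: p0:(0,4)->(1,4) | p1:(3,3)->(4,3)->EXIT | p2:(2,2)->(3,2) | p3:(4,2)->(4,3)->EXIT
Step 2: p0:(1,4)->(2,4) | p1:escaped | p2:(3,2)->(4,2) | p3:escaped
Step 3: p0:(2,4)->(3,4) | p1:escaped | p2:(4,2)->(4,3)->EXIT | p3:escaped

(3,4) ESCAPED ESCAPED ESCAPED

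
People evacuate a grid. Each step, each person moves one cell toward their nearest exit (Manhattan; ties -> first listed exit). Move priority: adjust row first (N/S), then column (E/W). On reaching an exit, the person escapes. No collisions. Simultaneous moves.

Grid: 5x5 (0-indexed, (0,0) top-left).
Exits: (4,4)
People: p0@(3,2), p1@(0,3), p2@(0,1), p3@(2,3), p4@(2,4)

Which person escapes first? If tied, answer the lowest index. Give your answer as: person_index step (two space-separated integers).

Step 1: p0:(3,2)->(4,2) | p1:(0,3)->(1,3) | p2:(0,1)->(1,1) | p3:(2,3)->(3,3) | p4:(2,4)->(3,4)
Step 2: p0:(4,2)->(4,3) | p1:(1,3)->(2,3) | p2:(1,1)->(2,1) | p3:(3,3)->(4,3) | p4:(3,4)->(4,4)->EXIT
Step 3: p0:(4,3)->(4,4)->EXIT | p1:(2,3)->(3,3) | p2:(2,1)->(3,1) | p3:(4,3)->(4,4)->EXIT | p4:escaped
Step 4: p0:escaped | p1:(3,3)->(4,3) | p2:(3,1)->(4,1) | p3:escaped | p4:escaped
Step 5: p0:escaped | p1:(4,3)->(4,4)->EXIT | p2:(4,1)->(4,2) | p3:escaped | p4:escaped
Step 6: p0:escaped | p1:escaped | p2:(4,2)->(4,3) | p3:escaped | p4:escaped
Step 7: p0:escaped | p1:escaped | p2:(4,3)->(4,4)->EXIT | p3:escaped | p4:escaped
Exit steps: [3, 5, 7, 3, 2]
First to escape: p4 at step 2

Answer: 4 2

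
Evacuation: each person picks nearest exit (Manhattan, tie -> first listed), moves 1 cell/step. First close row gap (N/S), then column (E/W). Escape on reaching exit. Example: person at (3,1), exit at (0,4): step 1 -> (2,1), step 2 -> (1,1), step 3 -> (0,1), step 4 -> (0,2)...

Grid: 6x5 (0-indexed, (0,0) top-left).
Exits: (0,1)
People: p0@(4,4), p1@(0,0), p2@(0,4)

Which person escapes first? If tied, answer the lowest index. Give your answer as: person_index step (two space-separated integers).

Answer: 1 1

Derivation:
Step 1: p0:(4,4)->(3,4) | p1:(0,0)->(0,1)->EXIT | p2:(0,4)->(0,3)
Step 2: p0:(3,4)->(2,4) | p1:escaped | p2:(0,3)->(0,2)
Step 3: p0:(2,4)->(1,4) | p1:escaped | p2:(0,2)->(0,1)->EXIT
Step 4: p0:(1,4)->(0,4) | p1:escaped | p2:escaped
Step 5: p0:(0,4)->(0,3) | p1:escaped | p2:escaped
Step 6: p0:(0,3)->(0,2) | p1:escaped | p2:escaped
Step 7: p0:(0,2)->(0,1)->EXIT | p1:escaped | p2:escaped
Exit steps: [7, 1, 3]
First to escape: p1 at step 1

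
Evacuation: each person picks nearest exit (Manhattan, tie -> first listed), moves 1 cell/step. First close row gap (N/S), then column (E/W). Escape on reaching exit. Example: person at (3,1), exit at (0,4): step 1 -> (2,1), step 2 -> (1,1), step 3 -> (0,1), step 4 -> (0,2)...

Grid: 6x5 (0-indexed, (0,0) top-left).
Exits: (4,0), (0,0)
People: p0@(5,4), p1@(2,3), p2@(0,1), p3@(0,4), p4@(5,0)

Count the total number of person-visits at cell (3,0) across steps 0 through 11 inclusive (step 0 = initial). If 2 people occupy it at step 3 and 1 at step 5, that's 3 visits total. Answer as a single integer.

Answer: 0

Derivation:
Step 0: p0@(5,4) p1@(2,3) p2@(0,1) p3@(0,4) p4@(5,0) -> at (3,0): 0 [-], cum=0
Step 1: p0@(4,4) p1@(3,3) p2@ESC p3@(0,3) p4@ESC -> at (3,0): 0 [-], cum=0
Step 2: p0@(4,3) p1@(4,3) p2@ESC p3@(0,2) p4@ESC -> at (3,0): 0 [-], cum=0
Step 3: p0@(4,2) p1@(4,2) p2@ESC p3@(0,1) p4@ESC -> at (3,0): 0 [-], cum=0
Step 4: p0@(4,1) p1@(4,1) p2@ESC p3@ESC p4@ESC -> at (3,0): 0 [-], cum=0
Step 5: p0@ESC p1@ESC p2@ESC p3@ESC p4@ESC -> at (3,0): 0 [-], cum=0
Total visits = 0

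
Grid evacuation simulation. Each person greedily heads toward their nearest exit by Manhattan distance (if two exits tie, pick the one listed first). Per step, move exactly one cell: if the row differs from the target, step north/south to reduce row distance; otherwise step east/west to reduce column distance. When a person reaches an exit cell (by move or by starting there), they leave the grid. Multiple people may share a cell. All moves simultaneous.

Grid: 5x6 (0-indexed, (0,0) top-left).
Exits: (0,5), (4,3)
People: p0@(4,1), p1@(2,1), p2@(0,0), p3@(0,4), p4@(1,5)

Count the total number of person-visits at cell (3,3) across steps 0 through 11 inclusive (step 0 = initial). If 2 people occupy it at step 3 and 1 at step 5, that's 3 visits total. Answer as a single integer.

Answer: 0

Derivation:
Step 0: p0@(4,1) p1@(2,1) p2@(0,0) p3@(0,4) p4@(1,5) -> at (3,3): 0 [-], cum=0
Step 1: p0@(4,2) p1@(3,1) p2@(0,1) p3@ESC p4@ESC -> at (3,3): 0 [-], cum=0
Step 2: p0@ESC p1@(4,1) p2@(0,2) p3@ESC p4@ESC -> at (3,3): 0 [-], cum=0
Step 3: p0@ESC p1@(4,2) p2@(0,3) p3@ESC p4@ESC -> at (3,3): 0 [-], cum=0
Step 4: p0@ESC p1@ESC p2@(0,4) p3@ESC p4@ESC -> at (3,3): 0 [-], cum=0
Step 5: p0@ESC p1@ESC p2@ESC p3@ESC p4@ESC -> at (3,3): 0 [-], cum=0
Total visits = 0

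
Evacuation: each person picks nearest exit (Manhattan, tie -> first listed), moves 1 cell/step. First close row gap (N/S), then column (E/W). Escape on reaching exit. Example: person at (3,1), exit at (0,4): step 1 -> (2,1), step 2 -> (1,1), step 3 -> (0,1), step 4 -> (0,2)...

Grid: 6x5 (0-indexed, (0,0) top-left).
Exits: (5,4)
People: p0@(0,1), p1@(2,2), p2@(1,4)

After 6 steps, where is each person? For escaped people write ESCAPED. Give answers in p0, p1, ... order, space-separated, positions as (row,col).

Step 1: p0:(0,1)->(1,1) | p1:(2,2)->(3,2) | p2:(1,4)->(2,4)
Step 2: p0:(1,1)->(2,1) | p1:(3,2)->(4,2) | p2:(2,4)->(3,4)
Step 3: p0:(2,1)->(3,1) | p1:(4,2)->(5,2) | p2:(3,4)->(4,4)
Step 4: p0:(3,1)->(4,1) | p1:(5,2)->(5,3) | p2:(4,4)->(5,4)->EXIT
Step 5: p0:(4,1)->(5,1) | p1:(5,3)->(5,4)->EXIT | p2:escaped
Step 6: p0:(5,1)->(5,2) | p1:escaped | p2:escaped

(5,2) ESCAPED ESCAPED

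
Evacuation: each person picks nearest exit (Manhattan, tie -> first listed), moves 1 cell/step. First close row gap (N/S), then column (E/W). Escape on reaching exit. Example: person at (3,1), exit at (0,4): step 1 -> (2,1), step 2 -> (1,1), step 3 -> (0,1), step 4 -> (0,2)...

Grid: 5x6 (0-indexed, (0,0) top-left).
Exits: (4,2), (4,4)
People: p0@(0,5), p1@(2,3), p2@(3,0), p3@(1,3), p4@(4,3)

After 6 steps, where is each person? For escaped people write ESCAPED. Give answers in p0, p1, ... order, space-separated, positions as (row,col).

Step 1: p0:(0,5)->(1,5) | p1:(2,3)->(3,3) | p2:(3,0)->(4,0) | p3:(1,3)->(2,3) | p4:(4,3)->(4,2)->EXIT
Step 2: p0:(1,5)->(2,5) | p1:(3,3)->(4,3) | p2:(4,0)->(4,1) | p3:(2,3)->(3,3) | p4:escaped
Step 3: p0:(2,5)->(3,5) | p1:(4,3)->(4,2)->EXIT | p2:(4,1)->(4,2)->EXIT | p3:(3,3)->(4,3) | p4:escaped
Step 4: p0:(3,5)->(4,5) | p1:escaped | p2:escaped | p3:(4,3)->(4,2)->EXIT | p4:escaped
Step 5: p0:(4,5)->(4,4)->EXIT | p1:escaped | p2:escaped | p3:escaped | p4:escaped

ESCAPED ESCAPED ESCAPED ESCAPED ESCAPED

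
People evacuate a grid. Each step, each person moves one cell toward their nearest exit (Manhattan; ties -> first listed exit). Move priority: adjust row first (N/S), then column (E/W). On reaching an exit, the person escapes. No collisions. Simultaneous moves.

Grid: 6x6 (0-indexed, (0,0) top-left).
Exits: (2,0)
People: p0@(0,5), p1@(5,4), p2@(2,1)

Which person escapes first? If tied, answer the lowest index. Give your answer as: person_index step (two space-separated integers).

Step 1: p0:(0,5)->(1,5) | p1:(5,4)->(4,4) | p2:(2,1)->(2,0)->EXIT
Step 2: p0:(1,5)->(2,5) | p1:(4,4)->(3,4) | p2:escaped
Step 3: p0:(2,5)->(2,4) | p1:(3,4)->(2,4) | p2:escaped
Step 4: p0:(2,4)->(2,3) | p1:(2,4)->(2,3) | p2:escaped
Step 5: p0:(2,3)->(2,2) | p1:(2,3)->(2,2) | p2:escaped
Step 6: p0:(2,2)->(2,1) | p1:(2,2)->(2,1) | p2:escaped
Step 7: p0:(2,1)->(2,0)->EXIT | p1:(2,1)->(2,0)->EXIT | p2:escaped
Exit steps: [7, 7, 1]
First to escape: p2 at step 1

Answer: 2 1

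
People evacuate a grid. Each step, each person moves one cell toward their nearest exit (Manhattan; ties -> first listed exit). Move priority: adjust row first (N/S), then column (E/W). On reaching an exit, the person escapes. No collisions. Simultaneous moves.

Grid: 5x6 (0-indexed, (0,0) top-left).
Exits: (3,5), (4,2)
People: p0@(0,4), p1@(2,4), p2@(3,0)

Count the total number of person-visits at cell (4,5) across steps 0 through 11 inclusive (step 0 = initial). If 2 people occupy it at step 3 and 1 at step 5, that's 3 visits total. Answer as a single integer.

Step 0: p0@(0,4) p1@(2,4) p2@(3,0) -> at (4,5): 0 [-], cum=0
Step 1: p0@(1,4) p1@(3,4) p2@(4,0) -> at (4,5): 0 [-], cum=0
Step 2: p0@(2,4) p1@ESC p2@(4,1) -> at (4,5): 0 [-], cum=0
Step 3: p0@(3,4) p1@ESC p2@ESC -> at (4,5): 0 [-], cum=0
Step 4: p0@ESC p1@ESC p2@ESC -> at (4,5): 0 [-], cum=0
Total visits = 0

Answer: 0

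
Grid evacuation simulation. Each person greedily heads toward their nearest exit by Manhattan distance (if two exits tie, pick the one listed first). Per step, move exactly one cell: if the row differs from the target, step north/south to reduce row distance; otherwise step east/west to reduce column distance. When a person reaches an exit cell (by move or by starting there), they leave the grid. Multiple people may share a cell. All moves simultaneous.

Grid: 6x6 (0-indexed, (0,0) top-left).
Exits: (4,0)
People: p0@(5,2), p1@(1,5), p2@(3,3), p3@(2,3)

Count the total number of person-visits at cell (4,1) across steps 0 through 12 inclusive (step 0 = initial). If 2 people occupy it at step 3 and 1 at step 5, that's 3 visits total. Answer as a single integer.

Step 0: p0@(5,2) p1@(1,5) p2@(3,3) p3@(2,3) -> at (4,1): 0 [-], cum=0
Step 1: p0@(4,2) p1@(2,5) p2@(4,3) p3@(3,3) -> at (4,1): 0 [-], cum=0
Step 2: p0@(4,1) p1@(3,5) p2@(4,2) p3@(4,3) -> at (4,1): 1 [p0], cum=1
Step 3: p0@ESC p1@(4,5) p2@(4,1) p3@(4,2) -> at (4,1): 1 [p2], cum=2
Step 4: p0@ESC p1@(4,4) p2@ESC p3@(4,1) -> at (4,1): 1 [p3], cum=3
Step 5: p0@ESC p1@(4,3) p2@ESC p3@ESC -> at (4,1): 0 [-], cum=3
Step 6: p0@ESC p1@(4,2) p2@ESC p3@ESC -> at (4,1): 0 [-], cum=3
Step 7: p0@ESC p1@(4,1) p2@ESC p3@ESC -> at (4,1): 1 [p1], cum=4
Step 8: p0@ESC p1@ESC p2@ESC p3@ESC -> at (4,1): 0 [-], cum=4
Total visits = 4

Answer: 4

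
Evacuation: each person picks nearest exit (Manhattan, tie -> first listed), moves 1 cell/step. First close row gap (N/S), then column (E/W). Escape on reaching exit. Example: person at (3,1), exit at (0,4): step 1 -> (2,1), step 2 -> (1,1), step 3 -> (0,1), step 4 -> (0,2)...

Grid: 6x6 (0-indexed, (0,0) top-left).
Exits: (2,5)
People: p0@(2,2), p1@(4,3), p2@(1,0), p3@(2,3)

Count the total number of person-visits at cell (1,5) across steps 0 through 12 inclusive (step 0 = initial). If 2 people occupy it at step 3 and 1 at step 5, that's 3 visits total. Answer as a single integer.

Answer: 0

Derivation:
Step 0: p0@(2,2) p1@(4,3) p2@(1,0) p3@(2,3) -> at (1,5): 0 [-], cum=0
Step 1: p0@(2,3) p1@(3,3) p2@(2,0) p3@(2,4) -> at (1,5): 0 [-], cum=0
Step 2: p0@(2,4) p1@(2,3) p2@(2,1) p3@ESC -> at (1,5): 0 [-], cum=0
Step 3: p0@ESC p1@(2,4) p2@(2,2) p3@ESC -> at (1,5): 0 [-], cum=0
Step 4: p0@ESC p1@ESC p2@(2,3) p3@ESC -> at (1,5): 0 [-], cum=0
Step 5: p0@ESC p1@ESC p2@(2,4) p3@ESC -> at (1,5): 0 [-], cum=0
Step 6: p0@ESC p1@ESC p2@ESC p3@ESC -> at (1,5): 0 [-], cum=0
Total visits = 0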